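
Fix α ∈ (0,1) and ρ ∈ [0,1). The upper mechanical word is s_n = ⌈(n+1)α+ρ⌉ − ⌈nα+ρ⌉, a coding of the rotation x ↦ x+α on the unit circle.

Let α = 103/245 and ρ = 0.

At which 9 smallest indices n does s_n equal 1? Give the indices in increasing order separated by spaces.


0 2 4 7 9 11 14 16 19

n=0: ⌈103/245⌉−⌈0/245⌉ = 1−0 = 1  ← one
n=1: ⌈206/245⌉−⌈103/245⌉ = 1−1 = 0
n=2: ⌈309/245⌉−⌈206/245⌉ = 2−1 = 1  ← one
n=3: ⌈412/245⌉−⌈309/245⌉ = 2−2 = 0
n=4: ⌈515/245⌉−⌈412/245⌉ = 3−2 = 1  ← one
n=5: ⌈618/245⌉−⌈515/245⌉ = 3−3 = 0
n=6: ⌈721/245⌉−⌈618/245⌉ = 3−3 = 0
n=7: ⌈824/245⌉−⌈721/245⌉ = 4−3 = 1  ← one
n=8: ⌈927/245⌉−⌈824/245⌉ = 4−4 = 0
n=9: ⌈1030/245⌉−⌈927/245⌉ = 5−4 = 1  ← one
n=10: ⌈1133/245⌉−⌈1030/245⌉ = 5−5 = 0
n=11: ⌈1236/245⌉−⌈1133/245⌉ = 6−5 = 1  ← one
n=12: ⌈1339/245⌉−⌈1236/245⌉ = 6−6 = 0
n=13: ⌈1442/245⌉−⌈1339/245⌉ = 6−6 = 0
n=14: ⌈1545/245⌉−⌈1442/245⌉ = 7−6 = 1  ← one
n=15: ⌈1648/245⌉−⌈1545/245⌉ = 7−7 = 0
n=16: ⌈1751/245⌉−⌈1648/245⌉ = 8−7 = 1  ← one
n=17: ⌈1854/245⌉−⌈1751/245⌉ = 8−8 = 0
n=18: ⌈1957/245⌉−⌈1854/245⌉ = 8−8 = 0
n=19: ⌈2060/245⌉−⌈1957/245⌉ = 9−8 = 1  ← one
positions of the first 9 ones: 0 2 4 7 9 11 14 16 19


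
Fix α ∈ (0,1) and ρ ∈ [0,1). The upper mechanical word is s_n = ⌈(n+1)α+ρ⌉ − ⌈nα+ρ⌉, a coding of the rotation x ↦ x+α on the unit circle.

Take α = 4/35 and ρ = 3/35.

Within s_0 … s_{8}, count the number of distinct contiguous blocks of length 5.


t_n = ⌈(n·4+3)/35⌉ for n = 0 … 9:
  n=0…9: ⌈3/35⌉=1 ⌈7/35⌉=1 ⌈11/35⌉=1 ⌈15/35⌉=1 ⌈19/35⌉=1 ⌈23/35⌉=1 ⌈27/35⌉=1 ⌈31/35⌉=1 ⌈35/35⌉=1 ⌈39/35⌉=2
s_n = t_(n+1) − t_n for n = 0 … 8 gives
prefix = 000000001
slide a length-5 window over [0..4] … [4..8] (5 windows); first occurrence of each distinct factor:
  [  0..  4] 00000
  [  4..  8] 00001
  (the other 3 windows repeat one of these)
distinct factors: {00000, 00001}
count = 2  (Sturmian bound for length 5 is 6)

2


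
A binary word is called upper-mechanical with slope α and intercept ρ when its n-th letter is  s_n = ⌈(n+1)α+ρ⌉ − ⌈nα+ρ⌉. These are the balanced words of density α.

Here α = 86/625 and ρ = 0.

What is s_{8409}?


0

(n+1)α + ρ = (8410·86) / 625 = 723260/625
nα + ρ     = (8409·86) / 625 = 723174/625
⌈723260/625⌉ = 1158,  ⌈723174/625⌉ = 1158
s_{8409} = 1158 − 1158 = 0


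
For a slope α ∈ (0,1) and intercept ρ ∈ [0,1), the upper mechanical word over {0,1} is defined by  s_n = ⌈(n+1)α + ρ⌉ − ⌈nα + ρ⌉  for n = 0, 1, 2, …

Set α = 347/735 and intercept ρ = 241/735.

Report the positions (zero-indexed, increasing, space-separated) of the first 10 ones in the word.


n=0: ⌈588/735⌉−⌈241/735⌉ = 1−1 = 0
n=1: ⌈935/735⌉−⌈588/735⌉ = 2−1 = 1  ← one
n=2: ⌈1282/735⌉−⌈935/735⌉ = 2−2 = 0
n=3: ⌈1629/735⌉−⌈1282/735⌉ = 3−2 = 1  ← one
n=4: ⌈1976/735⌉−⌈1629/735⌉ = 3−3 = 0
n=5: ⌈2323/735⌉−⌈1976/735⌉ = 4−3 = 1  ← one
n=6: ⌈2670/735⌉−⌈2323/735⌉ = 4−4 = 0
n=7: ⌈3017/735⌉−⌈2670/735⌉ = 5−4 = 1  ← one
n=8: ⌈3364/735⌉−⌈3017/735⌉ = 5−5 = 0
n=9: ⌈3711/735⌉−⌈3364/735⌉ = 6−5 = 1  ← one
n=10: ⌈4058/735⌉−⌈3711/735⌉ = 6−6 = 0
n=11: ⌈4405/735⌉−⌈4058/735⌉ = 6−6 = 0
n=12: ⌈4752/735⌉−⌈4405/735⌉ = 7−6 = 1  ← one
n=13: ⌈5099/735⌉−⌈4752/735⌉ = 7−7 = 0
n=14: ⌈5446/735⌉−⌈5099/735⌉ = 8−7 = 1  ← one
n=15: ⌈5793/735⌉−⌈5446/735⌉ = 8−8 = 0
n=16: ⌈6140/735⌉−⌈5793/735⌉ = 9−8 = 1  ← one
n=17: ⌈6487/735⌉−⌈6140/735⌉ = 9−9 = 0
n=18: ⌈6834/735⌉−⌈6487/735⌉ = 10−9 = 1  ← one
n=19: ⌈7181/735⌉−⌈6834/735⌉ = 10−10 = 0
n=20: ⌈7528/735⌉−⌈7181/735⌉ = 11−10 = 1  ← one
positions of the first 10 ones: 1 3 5 7 9 12 14 16 18 20

1 3 5 7 9 12 14 16 18 20


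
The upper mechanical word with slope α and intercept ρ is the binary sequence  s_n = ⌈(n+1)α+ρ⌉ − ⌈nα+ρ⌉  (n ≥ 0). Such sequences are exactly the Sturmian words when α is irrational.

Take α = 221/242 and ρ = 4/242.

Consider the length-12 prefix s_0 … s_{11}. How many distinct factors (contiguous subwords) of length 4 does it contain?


3

t_n = ⌈(n·221+4)/242⌉ for n = 0 … 12:
  n=0…9: ⌈4/242⌉=1 ⌈225/242⌉=1 ⌈446/242⌉=2 ⌈667/242⌉=3 ⌈888/242⌉=4 ⌈1109/242⌉=5 ⌈1330/242⌉=6 ⌈1551/242⌉=7 ⌈1772/242⌉=8 ⌈1993/242⌉=9
  n=10…12: ⌈2214/242⌉=10 ⌈2435/242⌉=11 ⌈2656/242⌉=11
s_n = t_(n+1) − t_n for n = 0 … 11 gives
prefix = 011111111110
slide a length-4 window over [0..3] … [8..11] (9 windows); first occurrence of each distinct factor:
  [  0..  3] 0111
  [  1..  4] 1111
  [  8.. 11] 1110
  (the other 6 windows repeat one of these)
distinct factors: {0111, 1110, 1111}
count = 3  (Sturmian bound for length 4 is 5)


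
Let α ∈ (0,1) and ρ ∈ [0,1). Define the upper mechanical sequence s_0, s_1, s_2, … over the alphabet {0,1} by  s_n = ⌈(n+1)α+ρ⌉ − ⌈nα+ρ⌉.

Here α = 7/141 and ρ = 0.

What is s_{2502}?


(n+1)α + ρ = (2503·7) / 141 = 17521/141
nα + ρ     = (2502·7) / 141 = 17514/141
⌈17521/141⌉ = 125,  ⌈17514/141⌉ = 125
s_{2502} = 125 − 125 = 0

0


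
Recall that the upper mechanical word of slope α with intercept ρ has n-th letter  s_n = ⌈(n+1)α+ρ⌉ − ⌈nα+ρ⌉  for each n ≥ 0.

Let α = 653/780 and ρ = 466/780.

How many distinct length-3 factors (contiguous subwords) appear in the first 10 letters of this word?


4

t_n = ⌈(n·653+466)/780⌉ for n = 0 … 10:
  n=0…9: ⌈466/780⌉=1 ⌈1119/780⌉=2 ⌈1772/780⌉=3 ⌈2425/780⌉=4 ⌈3078/780⌉=4 ⌈3731/780⌉=5 ⌈4384/780⌉=6 ⌈5037/780⌉=7 ⌈5690/780⌉=8 ⌈6343/780⌉=9
  n=10: ⌈6996/780⌉=9
s_n = t_(n+1) − t_n for n = 0 … 9 gives
prefix = 1110111110
slide a length-3 window over [0..2] … [7..9] (8 windows); first occurrence of each distinct factor:
  [  0..  2] 111
  [  1..  3] 110
  [  2..  4] 101
  [  3..  5] 011
  (the other 4 windows repeat one of these)
distinct factors: {011, 101, 110, 111}
count = 4  (Sturmian bound for length 3 is 4)


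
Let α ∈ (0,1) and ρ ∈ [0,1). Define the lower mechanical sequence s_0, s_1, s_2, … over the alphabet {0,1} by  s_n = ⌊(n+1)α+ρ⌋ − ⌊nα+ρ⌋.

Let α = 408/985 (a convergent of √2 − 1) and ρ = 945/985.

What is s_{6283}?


0

(n+1)α + ρ = (6284·408 + 945) / 985 = 2564817/985
nα + ρ     = (6283·408 + 945) / 985 = 2564409/985
⌊2564817/985⌋ = 2603,  ⌊2564409/985⌋ = 2603
s_{6283} = 2603 − 2603 = 0


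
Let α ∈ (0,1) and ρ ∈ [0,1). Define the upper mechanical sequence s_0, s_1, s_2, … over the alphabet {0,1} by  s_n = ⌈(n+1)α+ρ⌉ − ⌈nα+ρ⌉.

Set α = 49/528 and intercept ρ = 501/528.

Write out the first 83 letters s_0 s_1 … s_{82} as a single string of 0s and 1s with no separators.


n=0: ⌈(1·49+501)/528⌉ − ⌈(0·49+501)/528⌉ = ⌈550/528⌉ − ⌈501/528⌉ = 2 − 1 = 1
n=1: ⌈(2·49+501)/528⌉ − ⌈(1·49+501)/528⌉ = ⌈599/528⌉ − ⌈550/528⌉ = 2 − 2 = 0
n=2: ⌈(3·49+501)/528⌉ − ⌈(2·49+501)/528⌉ = ⌈648/528⌉ − ⌈599/528⌉ = 2 − 2 = 0
n=3: ⌈(4·49+501)/528⌉ − ⌈(3·49+501)/528⌉ = ⌈697/528⌉ − ⌈648/528⌉ = 2 − 2 = 0
n=4: ⌈(5·49+501)/528⌉ − ⌈(4·49+501)/528⌉ = ⌈746/528⌉ − ⌈697/528⌉ = 2 − 2 = 0
n=5: ⌈(6·49+501)/528⌉ − ⌈(5·49+501)/528⌉ = ⌈795/528⌉ − ⌈746/528⌉ = 2 − 2 = 0
n=6: ⌈(7·49+501)/528⌉ − ⌈(6·49+501)/528⌉ = ⌈844/528⌉ − ⌈795/528⌉ = 2 − 2 = 0
n=7: ⌈(8·49+501)/528⌉ − ⌈(7·49+501)/528⌉ = ⌈893/528⌉ − ⌈844/528⌉ = 2 − 2 = 0
n=8: ⌈(9·49+501)/528⌉ − ⌈(8·49+501)/528⌉ = ⌈942/528⌉ − ⌈893/528⌉ = 2 − 2 = 0
n=9: ⌈(10·49+501)/528⌉ − ⌈(9·49+501)/528⌉ = ⌈991/528⌉ − ⌈942/528⌉ = 2 − 2 = 0
n=10: ⌈(11·49+501)/528⌉ − ⌈(10·49+501)/528⌉ = ⌈1040/528⌉ − ⌈991/528⌉ = 2 − 2 = 0
n=11: ⌈(12·49+501)/528⌉ − ⌈(11·49+501)/528⌉ = ⌈1089/528⌉ − ⌈1040/528⌉ = 3 − 2 = 1
n=12: ⌈(13·49+501)/528⌉ − ⌈(12·49+501)/528⌉ = ⌈1138/528⌉ − ⌈1089/528⌉ = 3 − 3 = 0
n=13: ⌈(14·49+501)/528⌉ − ⌈(13·49+501)/528⌉ = ⌈1187/528⌉ − ⌈1138/528⌉ = 3 − 3 = 0
n=14: ⌈(15·49+501)/528⌉ − ⌈(14·49+501)/528⌉ = ⌈1236/528⌉ − ⌈1187/528⌉ = 3 − 3 = 0
n=15: ⌈(16·49+501)/528⌉ − ⌈(15·49+501)/528⌉ = ⌈1285/528⌉ − ⌈1236/528⌉ = 3 − 3 = 0
n=16: ⌈(17·49+501)/528⌉ − ⌈(16·49+501)/528⌉ = ⌈1334/528⌉ − ⌈1285/528⌉ = 3 − 3 = 0
n=17: ⌈(18·49+501)/528⌉ − ⌈(17·49+501)/528⌉ = ⌈1383/528⌉ − ⌈1334/528⌉ = 3 − 3 = 0
n=18: ⌈(19·49+501)/528⌉ − ⌈(18·49+501)/528⌉ = ⌈1432/528⌉ − ⌈1383/528⌉ = 3 − 3 = 0
n=19: ⌈(20·49+501)/528⌉ − ⌈(19·49+501)/528⌉ = ⌈1481/528⌉ − ⌈1432/528⌉ = 3 − 3 = 0
n=20: ⌈(21·49+501)/528⌉ − ⌈(20·49+501)/528⌉ = ⌈1530/528⌉ − ⌈1481/528⌉ = 3 − 3 = 0
n=21: ⌈(22·49+501)/528⌉ − ⌈(21·49+501)/528⌉ = ⌈1579/528⌉ − ⌈1530/528⌉ = 3 − 3 = 0
n=22: ⌈(23·49+501)/528⌉ − ⌈(22·49+501)/528⌉ = ⌈1628/528⌉ − ⌈1579/528⌉ = 4 − 3 = 1
n=23: ⌈(24·49+501)/528⌉ − ⌈(23·49+501)/528⌉ = ⌈1677/528⌉ − ⌈1628/528⌉ = 4 − 4 = 0
n=24: ⌈(25·49+501)/528⌉ − ⌈(24·49+501)/528⌉ = ⌈1726/528⌉ − ⌈1677/528⌉ = 4 − 4 = 0
n=25: ⌈(26·49+501)/528⌉ − ⌈(25·49+501)/528⌉ = ⌈1775/528⌉ − ⌈1726/528⌉ = 4 − 4 = 0
n=26: ⌈(27·49+501)/528⌉ − ⌈(26·49+501)/528⌉ = ⌈1824/528⌉ − ⌈1775/528⌉ = 4 − 4 = 0
n=27: ⌈(28·49+501)/528⌉ − ⌈(27·49+501)/528⌉ = ⌈1873/528⌉ − ⌈1824/528⌉ = 4 − 4 = 0
n=28: ⌈(29·49+501)/528⌉ − ⌈(28·49+501)/528⌉ = ⌈1922/528⌉ − ⌈1873/528⌉ = 4 − 4 = 0
n=29: ⌈(30·49+501)/528⌉ − ⌈(29·49+501)/528⌉ = ⌈1971/528⌉ − ⌈1922/528⌉ = 4 − 4 = 0
n=30: ⌈(31·49+501)/528⌉ − ⌈(30·49+501)/528⌉ = ⌈2020/528⌉ − ⌈1971/528⌉ = 4 − 4 = 0
n=31: ⌈(32·49+501)/528⌉ − ⌈(31·49+501)/528⌉ = ⌈2069/528⌉ − ⌈2020/528⌉ = 4 − 4 = 0
n=32: ⌈(33·49+501)/528⌉ − ⌈(32·49+501)/528⌉ = ⌈2118/528⌉ − ⌈2069/528⌉ = 5 − 4 = 1
n=33: ⌈(34·49+501)/528⌉ − ⌈(33·49+501)/528⌉ = ⌈2167/528⌉ − ⌈2118/528⌉ = 5 − 5 = 0
n=34: ⌈(35·49+501)/528⌉ − ⌈(34·49+501)/528⌉ = ⌈2216/528⌉ − ⌈2167/528⌉ = 5 − 5 = 0
n=35: ⌈(36·49+501)/528⌉ − ⌈(35·49+501)/528⌉ = ⌈2265/528⌉ − ⌈2216/528⌉ = 5 − 5 = 0
n=36: ⌈(37·49+501)/528⌉ − ⌈(36·49+501)/528⌉ = ⌈2314/528⌉ − ⌈2265/528⌉ = 5 − 5 = 0
n=37: ⌈(38·49+501)/528⌉ − ⌈(37·49+501)/528⌉ = ⌈2363/528⌉ − ⌈2314/528⌉ = 5 − 5 = 0
n=38: ⌈(39·49+501)/528⌉ − ⌈(38·49+501)/528⌉ = ⌈2412/528⌉ − ⌈2363/528⌉ = 5 − 5 = 0
n=39: ⌈(40·49+501)/528⌉ − ⌈(39·49+501)/528⌉ = ⌈2461/528⌉ − ⌈2412/528⌉ = 5 − 5 = 0
n=40: ⌈(41·49+501)/528⌉ − ⌈(40·49+501)/528⌉ = ⌈2510/528⌉ − ⌈2461/528⌉ = 5 − 5 = 0
n=41: ⌈(42·49+501)/528⌉ − ⌈(41·49+501)/528⌉ = ⌈2559/528⌉ − ⌈2510/528⌉ = 5 − 5 = 0
n=42: ⌈(43·49+501)/528⌉ − ⌈(42·49+501)/528⌉ = ⌈2608/528⌉ − ⌈2559/528⌉ = 5 − 5 = 0
n=43: ⌈(44·49+501)/528⌉ − ⌈(43·49+501)/528⌉ = ⌈2657/528⌉ − ⌈2608/528⌉ = 6 − 5 = 1
n=44: ⌈(45·49+501)/528⌉ − ⌈(44·49+501)/528⌉ = ⌈2706/528⌉ − ⌈2657/528⌉ = 6 − 6 = 0
n=45: ⌈(46·49+501)/528⌉ − ⌈(45·49+501)/528⌉ = ⌈2755/528⌉ − ⌈2706/528⌉ = 6 − 6 = 0
n=46: ⌈(47·49+501)/528⌉ − ⌈(46·49+501)/528⌉ = ⌈2804/528⌉ − ⌈2755/528⌉ = 6 − 6 = 0
n=47: ⌈(48·49+501)/528⌉ − ⌈(47·49+501)/528⌉ = ⌈2853/528⌉ − ⌈2804/528⌉ = 6 − 6 = 0
n=48: ⌈(49·49+501)/528⌉ − ⌈(48·49+501)/528⌉ = ⌈2902/528⌉ − ⌈2853/528⌉ = 6 − 6 = 0
n=49: ⌈(50·49+501)/528⌉ − ⌈(49·49+501)/528⌉ = ⌈2951/528⌉ − ⌈2902/528⌉ = 6 − 6 = 0
n=50: ⌈(51·49+501)/528⌉ − ⌈(50·49+501)/528⌉ = ⌈3000/528⌉ − ⌈2951/528⌉ = 6 − 6 = 0
n=51: ⌈(52·49+501)/528⌉ − ⌈(51·49+501)/528⌉ = ⌈3049/528⌉ − ⌈3000/528⌉ = 6 − 6 = 0
n=52: ⌈(53·49+501)/528⌉ − ⌈(52·49+501)/528⌉ = ⌈3098/528⌉ − ⌈3049/528⌉ = 6 − 6 = 0
n=53: ⌈(54·49+501)/528⌉ − ⌈(53·49+501)/528⌉ = ⌈3147/528⌉ − ⌈3098/528⌉ = 6 − 6 = 0
n=54: ⌈(55·49+501)/528⌉ − ⌈(54·49+501)/528⌉ = ⌈3196/528⌉ − ⌈3147/528⌉ = 7 − 6 = 1
n=55: ⌈(56·49+501)/528⌉ − ⌈(55·49+501)/528⌉ = ⌈3245/528⌉ − ⌈3196/528⌉ = 7 − 7 = 0
n=56: ⌈(57·49+501)/528⌉ − ⌈(56·49+501)/528⌉ = ⌈3294/528⌉ − ⌈3245/528⌉ = 7 − 7 = 0
n=57: ⌈(58·49+501)/528⌉ − ⌈(57·49+501)/528⌉ = ⌈3343/528⌉ − ⌈3294/528⌉ = 7 − 7 = 0
n=58: ⌈(59·49+501)/528⌉ − ⌈(58·49+501)/528⌉ = ⌈3392/528⌉ − ⌈3343/528⌉ = 7 − 7 = 0
n=59: ⌈(60·49+501)/528⌉ − ⌈(59·49+501)/528⌉ = ⌈3441/528⌉ − ⌈3392/528⌉ = 7 − 7 = 0
n=60: ⌈(61·49+501)/528⌉ − ⌈(60·49+501)/528⌉ = ⌈3490/528⌉ − ⌈3441/528⌉ = 7 − 7 = 0
n=61: ⌈(62·49+501)/528⌉ − ⌈(61·49+501)/528⌉ = ⌈3539/528⌉ − ⌈3490/528⌉ = 7 − 7 = 0
n=62: ⌈(63·49+501)/528⌉ − ⌈(62·49+501)/528⌉ = ⌈3588/528⌉ − ⌈3539/528⌉ = 7 − 7 = 0
n=63: ⌈(64·49+501)/528⌉ − ⌈(63·49+501)/528⌉ = ⌈3637/528⌉ − ⌈3588/528⌉ = 7 − 7 = 0
n=64: ⌈(65·49+501)/528⌉ − ⌈(64·49+501)/528⌉ = ⌈3686/528⌉ − ⌈3637/528⌉ = 7 − 7 = 0
n=65: ⌈(66·49+501)/528⌉ − ⌈(65·49+501)/528⌉ = ⌈3735/528⌉ − ⌈3686/528⌉ = 8 − 7 = 1
n=66: ⌈(67·49+501)/528⌉ − ⌈(66·49+501)/528⌉ = ⌈3784/528⌉ − ⌈3735/528⌉ = 8 − 8 = 0
n=67: ⌈(68·49+501)/528⌉ − ⌈(67·49+501)/528⌉ = ⌈3833/528⌉ − ⌈3784/528⌉ = 8 − 8 = 0
n=68: ⌈(69·49+501)/528⌉ − ⌈(68·49+501)/528⌉ = ⌈3882/528⌉ − ⌈3833/528⌉ = 8 − 8 = 0
n=69: ⌈(70·49+501)/528⌉ − ⌈(69·49+501)/528⌉ = ⌈3931/528⌉ − ⌈3882/528⌉ = 8 − 8 = 0
n=70: ⌈(71·49+501)/528⌉ − ⌈(70·49+501)/528⌉ = ⌈3980/528⌉ − ⌈3931/528⌉ = 8 − 8 = 0
n=71: ⌈(72·49+501)/528⌉ − ⌈(71·49+501)/528⌉ = ⌈4029/528⌉ − ⌈3980/528⌉ = 8 − 8 = 0
n=72: ⌈(73·49+501)/528⌉ − ⌈(72·49+501)/528⌉ = ⌈4078/528⌉ − ⌈4029/528⌉ = 8 − 8 = 0
n=73: ⌈(74·49+501)/528⌉ − ⌈(73·49+501)/528⌉ = ⌈4127/528⌉ − ⌈4078/528⌉ = 8 − 8 = 0
n=74: ⌈(75·49+501)/528⌉ − ⌈(74·49+501)/528⌉ = ⌈4176/528⌉ − ⌈4127/528⌉ = 8 − 8 = 0
n=75: ⌈(76·49+501)/528⌉ − ⌈(75·49+501)/528⌉ = ⌈4225/528⌉ − ⌈4176/528⌉ = 9 − 8 = 1
n=76: ⌈(77·49+501)/528⌉ − ⌈(76·49+501)/528⌉ = ⌈4274/528⌉ − ⌈4225/528⌉ = 9 − 9 = 0
n=77: ⌈(78·49+501)/528⌉ − ⌈(77·49+501)/528⌉ = ⌈4323/528⌉ − ⌈4274/528⌉ = 9 − 9 = 0
n=78: ⌈(79·49+501)/528⌉ − ⌈(78·49+501)/528⌉ = ⌈4372/528⌉ − ⌈4323/528⌉ = 9 − 9 = 0
n=79: ⌈(80·49+501)/528⌉ − ⌈(79·49+501)/528⌉ = ⌈4421/528⌉ − ⌈4372/528⌉ = 9 − 9 = 0
n=80: ⌈(81·49+501)/528⌉ − ⌈(80·49+501)/528⌉ = ⌈4470/528⌉ − ⌈4421/528⌉ = 9 − 9 = 0
n=81: ⌈(82·49+501)/528⌉ − ⌈(81·49+501)/528⌉ = ⌈4519/528⌉ − ⌈4470/528⌉ = 9 − 9 = 0
n=82: ⌈(83·49+501)/528⌉ − ⌈(82·49+501)/528⌉ = ⌈4568/528⌉ − ⌈4519/528⌉ = 9 − 9 = 0

10000000000100000000001000000000100000000001000000000010000000000100000000010000000


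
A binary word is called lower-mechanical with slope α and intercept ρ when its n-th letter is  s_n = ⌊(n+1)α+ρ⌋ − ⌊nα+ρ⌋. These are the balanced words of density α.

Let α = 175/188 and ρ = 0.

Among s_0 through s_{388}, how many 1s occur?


#1s = Σ_{n=0}^{388} s_n = Σ_{n=0}^{388} (⌊(n+1)α+ρ⌋ − ⌊nα+ρ⌋)
the sum telescopes: every ⌊nα+ρ⌋ with 0 < n < 389 appears once with + and once with −, leaving ⌊389α+ρ⌋ − ⌊0·α+ρ⌋
389α + ρ = (389·175) / 188 = 68075/188
ρ = 0/188
⌊68075/188⌋ = 362,  ⌊0/188⌋ = 0
#1s = 362 − 0 = 362

362


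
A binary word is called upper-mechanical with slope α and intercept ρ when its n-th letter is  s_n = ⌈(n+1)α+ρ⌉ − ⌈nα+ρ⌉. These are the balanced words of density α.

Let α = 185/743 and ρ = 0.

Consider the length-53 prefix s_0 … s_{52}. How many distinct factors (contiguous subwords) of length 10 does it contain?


4

t_n = ⌈(n·185)/743⌉ for n = 0 … 53:
  n=0…9: ⌈0/743⌉=0 ⌈185/743⌉=1 ⌈370/743⌉=1 ⌈555/743⌉=1 ⌈740/743⌉=1 ⌈925/743⌉=2 ⌈1110/743⌉=2 ⌈1295/743⌉=2 ⌈1480/743⌉=2 ⌈1665/743⌉=3
  n=10…19: ⌈1850/743⌉=3 ⌈2035/743⌉=3 ⌈2220/743⌉=3 ⌈2405/743⌉=4 ⌈2590/743⌉=4 ⌈2775/743⌉=4 ⌈2960/743⌉=4 ⌈3145/743⌉=5 ⌈3330/743⌉=5 ⌈3515/743⌉=5
  n=20…29: ⌈3700/743⌉=5 ⌈3885/743⌉=6 ⌈4070/743⌉=6 ⌈4255/743⌉=6 ⌈4440/743⌉=6 ⌈4625/743⌉=7 ⌈4810/743⌉=7 ⌈4995/743⌉=7 ⌈5180/743⌉=7 ⌈5365/743⌉=8
  n=30…39: ⌈5550/743⌉=8 ⌈5735/743⌉=8 ⌈5920/743⌉=8 ⌈6105/743⌉=9 ⌈6290/743⌉=9 ⌈6475/743⌉=9 ⌈6660/743⌉=9 ⌈6845/743⌉=10 ⌈7030/743⌉=10 ⌈7215/743⌉=10
  n=40…49: ⌈7400/743⌉=10 ⌈7585/743⌉=11 ⌈7770/743⌉=11 ⌈7955/743⌉=11 ⌈8140/743⌉=11 ⌈8325/743⌉=12 ⌈8510/743⌉=12 ⌈8695/743⌉=12 ⌈8880/743⌉=12 ⌈9065/743⌉=13
  n=50…53: ⌈9250/743⌉=13 ⌈9435/743⌉=13 ⌈9620/743⌉=13 ⌈9805/743⌉=14
s_n = t_(n+1) − t_n for n = 0 … 52 gives
prefix = 10001000100010001000100010001000100010001000100010001
slide a length-10 window over [0..9] … [43..52] (44 windows); first occurrence of each distinct factor:
  [  0..  9] 1000100010
  [  1.. 10] 0001000100
  [  2.. 11] 0010001000
  [  3.. 12] 0100010001
  (the other 40 windows repeat one of these)
distinct factors: {0001000100, 0010001000, 0100010001, 1000100010}
count = 4  (Sturmian bound for length 10 is 11)


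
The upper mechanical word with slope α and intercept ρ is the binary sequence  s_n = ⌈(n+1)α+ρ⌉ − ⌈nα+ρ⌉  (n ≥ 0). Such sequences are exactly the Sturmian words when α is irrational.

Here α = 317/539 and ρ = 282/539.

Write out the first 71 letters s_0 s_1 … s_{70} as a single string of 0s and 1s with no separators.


n=0: ⌈(1·317+282)/539⌉ − ⌈(0·317+282)/539⌉ = ⌈599/539⌉ − ⌈282/539⌉ = 2 − 1 = 1
n=1: ⌈(2·317+282)/539⌉ − ⌈(1·317+282)/539⌉ = ⌈916/539⌉ − ⌈599/539⌉ = 2 − 2 = 0
n=2: ⌈(3·317+282)/539⌉ − ⌈(2·317+282)/539⌉ = ⌈1233/539⌉ − ⌈916/539⌉ = 3 − 2 = 1
n=3: ⌈(4·317+282)/539⌉ − ⌈(3·317+282)/539⌉ = ⌈1550/539⌉ − ⌈1233/539⌉ = 3 − 3 = 0
n=4: ⌈(5·317+282)/539⌉ − ⌈(4·317+282)/539⌉ = ⌈1867/539⌉ − ⌈1550/539⌉ = 4 − 3 = 1
n=5: ⌈(6·317+282)/539⌉ − ⌈(5·317+282)/539⌉ = ⌈2184/539⌉ − ⌈1867/539⌉ = 5 − 4 = 1
n=6: ⌈(7·317+282)/539⌉ − ⌈(6·317+282)/539⌉ = ⌈2501/539⌉ − ⌈2184/539⌉ = 5 − 5 = 0
n=7: ⌈(8·317+282)/539⌉ − ⌈(7·317+282)/539⌉ = ⌈2818/539⌉ − ⌈2501/539⌉ = 6 − 5 = 1
n=8: ⌈(9·317+282)/539⌉ − ⌈(8·317+282)/539⌉ = ⌈3135/539⌉ − ⌈2818/539⌉ = 6 − 6 = 0
n=9: ⌈(10·317+282)/539⌉ − ⌈(9·317+282)/539⌉ = ⌈3452/539⌉ − ⌈3135/539⌉ = 7 − 6 = 1
n=10: ⌈(11·317+282)/539⌉ − ⌈(10·317+282)/539⌉ = ⌈3769/539⌉ − ⌈3452/539⌉ = 7 − 7 = 0
n=11: ⌈(12·317+282)/539⌉ − ⌈(11·317+282)/539⌉ = ⌈4086/539⌉ − ⌈3769/539⌉ = 8 − 7 = 1
n=12: ⌈(13·317+282)/539⌉ − ⌈(12·317+282)/539⌉ = ⌈4403/539⌉ − ⌈4086/539⌉ = 9 − 8 = 1
n=13: ⌈(14·317+282)/539⌉ − ⌈(13·317+282)/539⌉ = ⌈4720/539⌉ − ⌈4403/539⌉ = 9 − 9 = 0
n=14: ⌈(15·317+282)/539⌉ − ⌈(14·317+282)/539⌉ = ⌈5037/539⌉ − ⌈4720/539⌉ = 10 − 9 = 1
n=15: ⌈(16·317+282)/539⌉ − ⌈(15·317+282)/539⌉ = ⌈5354/539⌉ − ⌈5037/539⌉ = 10 − 10 = 0
n=16: ⌈(17·317+282)/539⌉ − ⌈(16·317+282)/539⌉ = ⌈5671/539⌉ − ⌈5354/539⌉ = 11 − 10 = 1
n=17: ⌈(18·317+282)/539⌉ − ⌈(17·317+282)/539⌉ = ⌈5988/539⌉ − ⌈5671/539⌉ = 12 − 11 = 1
n=18: ⌈(19·317+282)/539⌉ − ⌈(18·317+282)/539⌉ = ⌈6305/539⌉ − ⌈5988/539⌉ = 12 − 12 = 0
n=19: ⌈(20·317+282)/539⌉ − ⌈(19·317+282)/539⌉ = ⌈6622/539⌉ − ⌈6305/539⌉ = 13 − 12 = 1
n=20: ⌈(21·317+282)/539⌉ − ⌈(20·317+282)/539⌉ = ⌈6939/539⌉ − ⌈6622/539⌉ = 13 − 13 = 0
n=21: ⌈(22·317+282)/539⌉ − ⌈(21·317+282)/539⌉ = ⌈7256/539⌉ − ⌈6939/539⌉ = 14 − 13 = 1
n=22: ⌈(23·317+282)/539⌉ − ⌈(22·317+282)/539⌉ = ⌈7573/539⌉ − ⌈7256/539⌉ = 15 − 14 = 1
n=23: ⌈(24·317+282)/539⌉ − ⌈(23·317+282)/539⌉ = ⌈7890/539⌉ − ⌈7573/539⌉ = 15 − 15 = 0
n=24: ⌈(25·317+282)/539⌉ − ⌈(24·317+282)/539⌉ = ⌈8207/539⌉ − ⌈7890/539⌉ = 16 − 15 = 1
n=25: ⌈(26·317+282)/539⌉ − ⌈(25·317+282)/539⌉ = ⌈8524/539⌉ − ⌈8207/539⌉ = 16 − 16 = 0
n=26: ⌈(27·317+282)/539⌉ − ⌈(26·317+282)/539⌉ = ⌈8841/539⌉ − ⌈8524/539⌉ = 17 − 16 = 1
n=27: ⌈(28·317+282)/539⌉ − ⌈(27·317+282)/539⌉ = ⌈9158/539⌉ − ⌈8841/539⌉ = 17 − 17 = 0
n=28: ⌈(29·317+282)/539⌉ − ⌈(28·317+282)/539⌉ = ⌈9475/539⌉ − ⌈9158/539⌉ = 18 − 17 = 1
n=29: ⌈(30·317+282)/539⌉ − ⌈(29·317+282)/539⌉ = ⌈9792/539⌉ − ⌈9475/539⌉ = 19 − 18 = 1
n=30: ⌈(31·317+282)/539⌉ − ⌈(30·317+282)/539⌉ = ⌈10109/539⌉ − ⌈9792/539⌉ = 19 − 19 = 0
n=31: ⌈(32·317+282)/539⌉ − ⌈(31·317+282)/539⌉ = ⌈10426/539⌉ − ⌈10109/539⌉ = 20 − 19 = 1
n=32: ⌈(33·317+282)/539⌉ − ⌈(32·317+282)/539⌉ = ⌈10743/539⌉ − ⌈10426/539⌉ = 20 − 20 = 0
n=33: ⌈(34·317+282)/539⌉ − ⌈(33·317+282)/539⌉ = ⌈11060/539⌉ − ⌈10743/539⌉ = 21 − 20 = 1
n=34: ⌈(35·317+282)/539⌉ − ⌈(34·317+282)/539⌉ = ⌈11377/539⌉ − ⌈11060/539⌉ = 22 − 21 = 1
n=35: ⌈(36·317+282)/539⌉ − ⌈(35·317+282)/539⌉ = ⌈11694/539⌉ − ⌈11377/539⌉ = 22 − 22 = 0
n=36: ⌈(37·317+282)/539⌉ − ⌈(36·317+282)/539⌉ = ⌈12011/539⌉ − ⌈11694/539⌉ = 23 − 22 = 1
n=37: ⌈(38·317+282)/539⌉ − ⌈(37·317+282)/539⌉ = ⌈12328/539⌉ − ⌈12011/539⌉ = 23 − 23 = 0
n=38: ⌈(39·317+282)/539⌉ − ⌈(38·317+282)/539⌉ = ⌈12645/539⌉ − ⌈12328/539⌉ = 24 − 23 = 1
n=39: ⌈(40·317+282)/539⌉ − ⌈(39·317+282)/539⌉ = ⌈12962/539⌉ − ⌈12645/539⌉ = 25 − 24 = 1
n=40: ⌈(41·317+282)/539⌉ − ⌈(40·317+282)/539⌉ = ⌈13279/539⌉ − ⌈12962/539⌉ = 25 − 25 = 0
n=41: ⌈(42·317+282)/539⌉ − ⌈(41·317+282)/539⌉ = ⌈13596/539⌉ − ⌈13279/539⌉ = 26 − 25 = 1
n=42: ⌈(43·317+282)/539⌉ − ⌈(42·317+282)/539⌉ = ⌈13913/539⌉ − ⌈13596/539⌉ = 26 − 26 = 0
n=43: ⌈(44·317+282)/539⌉ − ⌈(43·317+282)/539⌉ = ⌈14230/539⌉ − ⌈13913/539⌉ = 27 − 26 = 1
n=44: ⌈(45·317+282)/539⌉ − ⌈(44·317+282)/539⌉ = ⌈14547/539⌉ − ⌈14230/539⌉ = 27 − 27 = 0
n=45: ⌈(46·317+282)/539⌉ − ⌈(45·317+282)/539⌉ = ⌈14864/539⌉ − ⌈14547/539⌉ = 28 − 27 = 1
n=46: ⌈(47·317+282)/539⌉ − ⌈(46·317+282)/539⌉ = ⌈15181/539⌉ − ⌈14864/539⌉ = 29 − 28 = 1
n=47: ⌈(48·317+282)/539⌉ − ⌈(47·317+282)/539⌉ = ⌈15498/539⌉ − ⌈15181/539⌉ = 29 − 29 = 0
n=48: ⌈(49·317+282)/539⌉ − ⌈(48·317+282)/539⌉ = ⌈15815/539⌉ − ⌈15498/539⌉ = 30 − 29 = 1
n=49: ⌈(50·317+282)/539⌉ − ⌈(49·317+282)/539⌉ = ⌈16132/539⌉ − ⌈15815/539⌉ = 30 − 30 = 0
n=50: ⌈(51·317+282)/539⌉ − ⌈(50·317+282)/539⌉ = ⌈16449/539⌉ − ⌈16132/539⌉ = 31 − 30 = 1
n=51: ⌈(52·317+282)/539⌉ − ⌈(51·317+282)/539⌉ = ⌈16766/539⌉ − ⌈16449/539⌉ = 32 − 31 = 1
n=52: ⌈(53·317+282)/539⌉ − ⌈(52·317+282)/539⌉ = ⌈17083/539⌉ − ⌈16766/539⌉ = 32 − 32 = 0
n=53: ⌈(54·317+282)/539⌉ − ⌈(53·317+282)/539⌉ = ⌈17400/539⌉ − ⌈17083/539⌉ = 33 − 32 = 1
n=54: ⌈(55·317+282)/539⌉ − ⌈(54·317+282)/539⌉ = ⌈17717/539⌉ − ⌈17400/539⌉ = 33 − 33 = 0
n=55: ⌈(56·317+282)/539⌉ − ⌈(55·317+282)/539⌉ = ⌈18034/539⌉ − ⌈17717/539⌉ = 34 − 33 = 1
n=56: ⌈(57·317+282)/539⌉ − ⌈(56·317+282)/539⌉ = ⌈18351/539⌉ − ⌈18034/539⌉ = 35 − 34 = 1
n=57: ⌈(58·317+282)/539⌉ − ⌈(57·317+282)/539⌉ = ⌈18668/539⌉ − ⌈18351/539⌉ = 35 − 35 = 0
n=58: ⌈(59·317+282)/539⌉ − ⌈(58·317+282)/539⌉ = ⌈18985/539⌉ − ⌈18668/539⌉ = 36 − 35 = 1
n=59: ⌈(60·317+282)/539⌉ − ⌈(59·317+282)/539⌉ = ⌈19302/539⌉ − ⌈18985/539⌉ = 36 − 36 = 0
n=60: ⌈(61·317+282)/539⌉ − ⌈(60·317+282)/539⌉ = ⌈19619/539⌉ − ⌈19302/539⌉ = 37 − 36 = 1
n=61: ⌈(62·317+282)/539⌉ − ⌈(61·317+282)/539⌉ = ⌈19936/539⌉ − ⌈19619/539⌉ = 37 − 37 = 0
n=62: ⌈(63·317+282)/539⌉ − ⌈(62·317+282)/539⌉ = ⌈20253/539⌉ − ⌈19936/539⌉ = 38 − 37 = 1
n=63: ⌈(64·317+282)/539⌉ − ⌈(63·317+282)/539⌉ = ⌈20570/539⌉ − ⌈20253/539⌉ = 39 − 38 = 1
n=64: ⌈(65·317+282)/539⌉ − ⌈(64·317+282)/539⌉ = ⌈20887/539⌉ − ⌈20570/539⌉ = 39 − 39 = 0
n=65: ⌈(66·317+282)/539⌉ − ⌈(65·317+282)/539⌉ = ⌈21204/539⌉ − ⌈20887/539⌉ = 40 − 39 = 1
n=66: ⌈(67·317+282)/539⌉ − ⌈(66·317+282)/539⌉ = ⌈21521/539⌉ − ⌈21204/539⌉ = 40 − 40 = 0
n=67: ⌈(68·317+282)/539⌉ − ⌈(67·317+282)/539⌉ = ⌈21838/539⌉ − ⌈21521/539⌉ = 41 − 40 = 1
n=68: ⌈(69·317+282)/539⌉ − ⌈(68·317+282)/539⌉ = ⌈22155/539⌉ − ⌈21838/539⌉ = 42 − 41 = 1
n=69: ⌈(70·317+282)/539⌉ − ⌈(69·317+282)/539⌉ = ⌈22472/539⌉ − ⌈22155/539⌉ = 42 − 42 = 0
n=70: ⌈(71·317+282)/539⌉ − ⌈(70·317+282)/539⌉ = ⌈22789/539⌉ − ⌈22472/539⌉ = 43 − 42 = 1

10101101010110101101011010101101011010110101011010110101101010110101101


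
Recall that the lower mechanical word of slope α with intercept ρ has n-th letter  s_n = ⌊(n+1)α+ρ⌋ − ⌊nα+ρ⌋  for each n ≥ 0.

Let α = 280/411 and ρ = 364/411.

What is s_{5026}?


1

(n+1)α + ρ = (5027·280 + 364) / 411 = 1407924/411
nα + ρ     = (5026·280 + 364) / 411 = 1407644/411
⌊1407924/411⌋ = 3425,  ⌊1407644/411⌋ = 3424
s_{5026} = 3425 − 3424 = 1


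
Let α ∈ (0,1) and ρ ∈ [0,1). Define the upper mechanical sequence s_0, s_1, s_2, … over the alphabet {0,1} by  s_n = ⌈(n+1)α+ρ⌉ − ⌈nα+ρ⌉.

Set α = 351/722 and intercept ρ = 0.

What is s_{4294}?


1

(n+1)α + ρ = (4295·351) / 722 = 1507545/722
nα + ρ     = (4294·351) / 722 = 1507194/722
⌈1507545/722⌉ = 2089,  ⌈1507194/722⌉ = 2088
s_{4294} = 2089 − 2088 = 1


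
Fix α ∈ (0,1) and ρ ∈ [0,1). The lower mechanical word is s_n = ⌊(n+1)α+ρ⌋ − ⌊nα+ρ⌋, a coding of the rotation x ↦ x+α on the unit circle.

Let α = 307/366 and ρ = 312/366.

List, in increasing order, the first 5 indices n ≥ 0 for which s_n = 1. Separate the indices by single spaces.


n=0: ⌊619/366⌋−⌊312/366⌋ = 1−0 = 1  ← one
n=1: ⌊926/366⌋−⌊619/366⌋ = 2−1 = 1  ← one
n=2: ⌊1233/366⌋−⌊926/366⌋ = 3−2 = 1  ← one
n=3: ⌊1540/366⌋−⌊1233/366⌋ = 4−3 = 1  ← one
n=4: ⌊1847/366⌋−⌊1540/366⌋ = 5−4 = 1  ← one
positions of the first 5 ones: 0 1 2 3 4

0 1 2 3 4


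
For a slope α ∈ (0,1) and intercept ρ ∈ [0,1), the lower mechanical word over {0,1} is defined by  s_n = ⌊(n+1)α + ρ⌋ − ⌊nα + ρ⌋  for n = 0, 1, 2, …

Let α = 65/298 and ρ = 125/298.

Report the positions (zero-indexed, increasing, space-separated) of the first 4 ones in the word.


2 7 11 16

n=0: ⌊190/298⌋−⌊125/298⌋ = 0−0 = 0
n=1: ⌊255/298⌋−⌊190/298⌋ = 0−0 = 0
n=2: ⌊320/298⌋−⌊255/298⌋ = 1−0 = 1  ← one
n=3: ⌊385/298⌋−⌊320/298⌋ = 1−1 = 0
n=4: ⌊450/298⌋−⌊385/298⌋ = 1−1 = 0
n=5: ⌊515/298⌋−⌊450/298⌋ = 1−1 = 0
n=6: ⌊580/298⌋−⌊515/298⌋ = 1−1 = 0
n=7: ⌊645/298⌋−⌊580/298⌋ = 2−1 = 1  ← one
n=8: ⌊710/298⌋−⌊645/298⌋ = 2−2 = 0
n=9: ⌊775/298⌋−⌊710/298⌋ = 2−2 = 0
n=10: ⌊840/298⌋−⌊775/298⌋ = 2−2 = 0
n=11: ⌊905/298⌋−⌊840/298⌋ = 3−2 = 1  ← one
n=12: ⌊970/298⌋−⌊905/298⌋ = 3−3 = 0
n=13: ⌊1035/298⌋−⌊970/298⌋ = 3−3 = 0
n=14: ⌊1100/298⌋−⌊1035/298⌋ = 3−3 = 0
n=15: ⌊1165/298⌋−⌊1100/298⌋ = 3−3 = 0
n=16: ⌊1230/298⌋−⌊1165/298⌋ = 4−3 = 1  ← one
positions of the first 4 ones: 2 7 11 16


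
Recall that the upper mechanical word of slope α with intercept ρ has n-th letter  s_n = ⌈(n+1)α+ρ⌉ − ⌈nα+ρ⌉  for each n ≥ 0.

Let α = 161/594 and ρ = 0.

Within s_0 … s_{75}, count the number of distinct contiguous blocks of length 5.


6

t_n = ⌈(n·161)/594⌉ for n = 0 … 76:
  n=0…9: ⌈0/594⌉=0 ⌈161/594⌉=1 ⌈322/594⌉=1 ⌈483/594⌉=1 ⌈644/594⌉=2 ⌈805/594⌉=2 ⌈966/594⌉=2 ⌈1127/594⌉=2 ⌈1288/594⌉=3 ⌈1449/594⌉=3
  n=10…19: ⌈1610/594⌉=3 ⌈1771/594⌉=3 ⌈1932/594⌉=4 ⌈2093/594⌉=4 ⌈2254/594⌉=4 ⌈2415/594⌉=5 ⌈2576/594⌉=5 ⌈2737/594⌉=5 ⌈2898/594⌉=5 ⌈3059/594⌉=6
  n=20…29: ⌈3220/594⌉=6 ⌈3381/594⌉=6 ⌈3542/594⌉=6 ⌈3703/594⌉=7 ⌈3864/594⌉=7 ⌈4025/594⌉=7 ⌈4186/594⌉=8 ⌈4347/594⌉=8 ⌈4508/594⌉=8 ⌈4669/594⌉=8
  n=30…39: ⌈4830/594⌉=9 ⌈4991/594⌉=9 ⌈5152/594⌉=9 ⌈5313/594⌉=9 ⌈5474/594⌉=10 ⌈5635/594⌉=10 ⌈5796/594⌉=10 ⌈5957/594⌉=11 ⌈6118/594⌉=11 ⌈6279/594⌉=11
  n=40…49: ⌈6440/594⌉=11 ⌈6601/594⌉=12 ⌈6762/594⌉=12 ⌈6923/594⌉=12 ⌈7084/594⌉=12 ⌈7245/594⌉=13 ⌈7406/594⌉=13 ⌈7567/594⌉=13 ⌈7728/594⌉=14 ⌈7889/594⌉=14
  n=50…59: ⌈8050/594⌉=14 ⌈8211/594⌉=14 ⌈8372/594⌉=15 ⌈8533/594⌉=15 ⌈8694/594⌉=15 ⌈8855/594⌉=15 ⌈9016/594⌉=16 ⌈9177/594⌉=16 ⌈9338/594⌉=16 ⌈9499/594⌉=16
  n=60…69: ⌈9660/594⌉=17 ⌈9821/594⌉=17 ⌈9982/594⌉=17 ⌈10143/594⌉=18 ⌈10304/594⌉=18 ⌈10465/594⌉=18 ⌈10626/594⌉=18 ⌈10787/594⌉=19 ⌈10948/594⌉=19 ⌈11109/594⌉=19
  n=70…76: ⌈11270/594⌉=19 ⌈11431/594⌉=20 ⌈11592/594⌉=20 ⌈11753/594⌉=20 ⌈11914/594⌉=21 ⌈12075/594⌉=21 ⌈12236/594⌉=21
s_n = t_(n+1) − t_n for n = 0 … 75 gives
prefix = 1001000100010010001000100100010001001000100010010001000100010010001000100100
slide a length-5 window over [0..4] … [71..75] (72 windows); first occurrence of each distinct factor:
  [  0..  4] 10010
  [  1..  5] 00100
  [  2..  6] 01000
  [  3..  7] 10001
  [  4..  8] 00010
  [ 10.. 14] 01001
  (the other 66 windows repeat one of these)
distinct factors: {00010, 00100, 01000, 01001, 10001, 10010}
count = 6  (Sturmian bound for length 5 is 6)


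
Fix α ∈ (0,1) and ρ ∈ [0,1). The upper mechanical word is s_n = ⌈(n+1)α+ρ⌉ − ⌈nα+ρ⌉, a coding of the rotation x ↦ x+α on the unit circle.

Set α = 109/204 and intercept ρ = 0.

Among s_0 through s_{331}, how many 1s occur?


#1s = Σ_{n=0}^{331} s_n = Σ_{n=0}^{331} (⌈(n+1)α+ρ⌉ − ⌈nα+ρ⌉)
the sum telescopes: every ⌈nα+ρ⌉ with 0 < n < 332 appears once with + and once with −, leaving ⌈332α+ρ⌉ − ⌈0·α+ρ⌉
332α + ρ = (332·109) / 204 = 36188/204
ρ = 0/204
⌈36188/204⌉ = 178,  ⌈0/204⌉ = 0
#1s = 178 − 0 = 178

178


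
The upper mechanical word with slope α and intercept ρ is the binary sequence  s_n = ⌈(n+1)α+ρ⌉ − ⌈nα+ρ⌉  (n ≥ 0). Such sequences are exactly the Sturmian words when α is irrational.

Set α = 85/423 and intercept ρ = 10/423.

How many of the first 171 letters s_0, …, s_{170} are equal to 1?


34

#1s = Σ_{n=0}^{170} s_n = Σ_{n=0}^{170} (⌈(n+1)α+ρ⌉ − ⌈nα+ρ⌉)
the sum telescopes: every ⌈nα+ρ⌉ with 0 < n < 171 appears once with + and once with −, leaving ⌈171α+ρ⌉ − ⌈0·α+ρ⌉
171α + ρ = (171·85 + 10) / 423 = 14545/423
ρ = 10/423
⌈14545/423⌉ = 35,  ⌈10/423⌉ = 1
#1s = 35 − 1 = 34


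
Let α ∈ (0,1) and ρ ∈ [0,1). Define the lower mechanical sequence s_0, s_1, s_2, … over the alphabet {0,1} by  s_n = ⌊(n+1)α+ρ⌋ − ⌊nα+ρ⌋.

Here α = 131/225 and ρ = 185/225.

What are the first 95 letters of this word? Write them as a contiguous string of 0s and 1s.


10110101101010110101101010110101101010110101101010110101101010110101011010110101011010110101011

n=0: ⌊(1·131+185)/225⌋ − ⌊(0·131+185)/225⌋ = ⌊316/225⌋ − ⌊185/225⌋ = 1 − 0 = 1
n=1: ⌊(2·131+185)/225⌋ − ⌊(1·131+185)/225⌋ = ⌊447/225⌋ − ⌊316/225⌋ = 1 − 1 = 0
n=2: ⌊(3·131+185)/225⌋ − ⌊(2·131+185)/225⌋ = ⌊578/225⌋ − ⌊447/225⌋ = 2 − 1 = 1
n=3: ⌊(4·131+185)/225⌋ − ⌊(3·131+185)/225⌋ = ⌊709/225⌋ − ⌊578/225⌋ = 3 − 2 = 1
n=4: ⌊(5·131+185)/225⌋ − ⌊(4·131+185)/225⌋ = ⌊840/225⌋ − ⌊709/225⌋ = 3 − 3 = 0
n=5: ⌊(6·131+185)/225⌋ − ⌊(5·131+185)/225⌋ = ⌊971/225⌋ − ⌊840/225⌋ = 4 − 3 = 1
n=6: ⌊(7·131+185)/225⌋ − ⌊(6·131+185)/225⌋ = ⌊1102/225⌋ − ⌊971/225⌋ = 4 − 4 = 0
n=7: ⌊(8·131+185)/225⌋ − ⌊(7·131+185)/225⌋ = ⌊1233/225⌋ − ⌊1102/225⌋ = 5 − 4 = 1
n=8: ⌊(9·131+185)/225⌋ − ⌊(8·131+185)/225⌋ = ⌊1364/225⌋ − ⌊1233/225⌋ = 6 − 5 = 1
n=9: ⌊(10·131+185)/225⌋ − ⌊(9·131+185)/225⌋ = ⌊1495/225⌋ − ⌊1364/225⌋ = 6 − 6 = 0
n=10: ⌊(11·131+185)/225⌋ − ⌊(10·131+185)/225⌋ = ⌊1626/225⌋ − ⌊1495/225⌋ = 7 − 6 = 1
n=11: ⌊(12·131+185)/225⌋ − ⌊(11·131+185)/225⌋ = ⌊1757/225⌋ − ⌊1626/225⌋ = 7 − 7 = 0
n=12: ⌊(13·131+185)/225⌋ − ⌊(12·131+185)/225⌋ = ⌊1888/225⌋ − ⌊1757/225⌋ = 8 − 7 = 1
n=13: ⌊(14·131+185)/225⌋ − ⌊(13·131+185)/225⌋ = ⌊2019/225⌋ − ⌊1888/225⌋ = 8 − 8 = 0
n=14: ⌊(15·131+185)/225⌋ − ⌊(14·131+185)/225⌋ = ⌊2150/225⌋ − ⌊2019/225⌋ = 9 − 8 = 1
n=15: ⌊(16·131+185)/225⌋ − ⌊(15·131+185)/225⌋ = ⌊2281/225⌋ − ⌊2150/225⌋ = 10 − 9 = 1
n=16: ⌊(17·131+185)/225⌋ − ⌊(16·131+185)/225⌋ = ⌊2412/225⌋ − ⌊2281/225⌋ = 10 − 10 = 0
n=17: ⌊(18·131+185)/225⌋ − ⌊(17·131+185)/225⌋ = ⌊2543/225⌋ − ⌊2412/225⌋ = 11 − 10 = 1
n=18: ⌊(19·131+185)/225⌋ − ⌊(18·131+185)/225⌋ = ⌊2674/225⌋ − ⌊2543/225⌋ = 11 − 11 = 0
n=19: ⌊(20·131+185)/225⌋ − ⌊(19·131+185)/225⌋ = ⌊2805/225⌋ − ⌊2674/225⌋ = 12 − 11 = 1
n=20: ⌊(21·131+185)/225⌋ − ⌊(20·131+185)/225⌋ = ⌊2936/225⌋ − ⌊2805/225⌋ = 13 − 12 = 1
n=21: ⌊(22·131+185)/225⌋ − ⌊(21·131+185)/225⌋ = ⌊3067/225⌋ − ⌊2936/225⌋ = 13 − 13 = 0
n=22: ⌊(23·131+185)/225⌋ − ⌊(22·131+185)/225⌋ = ⌊3198/225⌋ − ⌊3067/225⌋ = 14 − 13 = 1
n=23: ⌊(24·131+185)/225⌋ − ⌊(23·131+185)/225⌋ = ⌊3329/225⌋ − ⌊3198/225⌋ = 14 − 14 = 0
n=24: ⌊(25·131+185)/225⌋ − ⌊(24·131+185)/225⌋ = ⌊3460/225⌋ − ⌊3329/225⌋ = 15 − 14 = 1
n=25: ⌊(26·131+185)/225⌋ − ⌊(25·131+185)/225⌋ = ⌊3591/225⌋ − ⌊3460/225⌋ = 15 − 15 = 0
n=26: ⌊(27·131+185)/225⌋ − ⌊(26·131+185)/225⌋ = ⌊3722/225⌋ − ⌊3591/225⌋ = 16 − 15 = 1
n=27: ⌊(28·131+185)/225⌋ − ⌊(27·131+185)/225⌋ = ⌊3853/225⌋ − ⌊3722/225⌋ = 17 − 16 = 1
n=28: ⌊(29·131+185)/225⌋ − ⌊(28·131+185)/225⌋ = ⌊3984/225⌋ − ⌊3853/225⌋ = 17 − 17 = 0
n=29: ⌊(30·131+185)/225⌋ − ⌊(29·131+185)/225⌋ = ⌊4115/225⌋ − ⌊3984/225⌋ = 18 − 17 = 1
n=30: ⌊(31·131+185)/225⌋ − ⌊(30·131+185)/225⌋ = ⌊4246/225⌋ − ⌊4115/225⌋ = 18 − 18 = 0
n=31: ⌊(32·131+185)/225⌋ − ⌊(31·131+185)/225⌋ = ⌊4377/225⌋ − ⌊4246/225⌋ = 19 − 18 = 1
n=32: ⌊(33·131+185)/225⌋ − ⌊(32·131+185)/225⌋ = ⌊4508/225⌋ − ⌊4377/225⌋ = 20 − 19 = 1
n=33: ⌊(34·131+185)/225⌋ − ⌊(33·131+185)/225⌋ = ⌊4639/225⌋ − ⌊4508/225⌋ = 20 − 20 = 0
n=34: ⌊(35·131+185)/225⌋ − ⌊(34·131+185)/225⌋ = ⌊4770/225⌋ − ⌊4639/225⌋ = 21 − 20 = 1
n=35: ⌊(36·131+185)/225⌋ − ⌊(35·131+185)/225⌋ = ⌊4901/225⌋ − ⌊4770/225⌋ = 21 − 21 = 0
n=36: ⌊(37·131+185)/225⌋ − ⌊(36·131+185)/225⌋ = ⌊5032/225⌋ − ⌊4901/225⌋ = 22 − 21 = 1
n=37: ⌊(38·131+185)/225⌋ − ⌊(37·131+185)/225⌋ = ⌊5163/225⌋ − ⌊5032/225⌋ = 22 − 22 = 0
n=38: ⌊(39·131+185)/225⌋ − ⌊(38·131+185)/225⌋ = ⌊5294/225⌋ − ⌊5163/225⌋ = 23 − 22 = 1
n=39: ⌊(40·131+185)/225⌋ − ⌊(39·131+185)/225⌋ = ⌊5425/225⌋ − ⌊5294/225⌋ = 24 − 23 = 1
n=40: ⌊(41·131+185)/225⌋ − ⌊(40·131+185)/225⌋ = ⌊5556/225⌋ − ⌊5425/225⌋ = 24 − 24 = 0
n=41: ⌊(42·131+185)/225⌋ − ⌊(41·131+185)/225⌋ = ⌊5687/225⌋ − ⌊5556/225⌋ = 25 − 24 = 1
n=42: ⌊(43·131+185)/225⌋ − ⌊(42·131+185)/225⌋ = ⌊5818/225⌋ − ⌊5687/225⌋ = 25 − 25 = 0
n=43: ⌊(44·131+185)/225⌋ − ⌊(43·131+185)/225⌋ = ⌊5949/225⌋ − ⌊5818/225⌋ = 26 − 25 = 1
n=44: ⌊(45·131+185)/225⌋ − ⌊(44·131+185)/225⌋ = ⌊6080/225⌋ − ⌊5949/225⌋ = 27 − 26 = 1
n=45: ⌊(46·131+185)/225⌋ − ⌊(45·131+185)/225⌋ = ⌊6211/225⌋ − ⌊6080/225⌋ = 27 − 27 = 0
n=46: ⌊(47·131+185)/225⌋ − ⌊(46·131+185)/225⌋ = ⌊6342/225⌋ − ⌊6211/225⌋ = 28 − 27 = 1
n=47: ⌊(48·131+185)/225⌋ − ⌊(47·131+185)/225⌋ = ⌊6473/225⌋ − ⌊6342/225⌋ = 28 − 28 = 0
n=48: ⌊(49·131+185)/225⌋ − ⌊(48·131+185)/225⌋ = ⌊6604/225⌋ − ⌊6473/225⌋ = 29 − 28 = 1
n=49: ⌊(50·131+185)/225⌋ − ⌊(49·131+185)/225⌋ = ⌊6735/225⌋ − ⌊6604/225⌋ = 29 − 29 = 0
n=50: ⌊(51·131+185)/225⌋ − ⌊(50·131+185)/225⌋ = ⌊6866/225⌋ − ⌊6735/225⌋ = 30 − 29 = 1
n=51: ⌊(52·131+185)/225⌋ − ⌊(51·131+185)/225⌋ = ⌊6997/225⌋ − ⌊6866/225⌋ = 31 − 30 = 1
n=52: ⌊(53·131+185)/225⌋ − ⌊(52·131+185)/225⌋ = ⌊7128/225⌋ − ⌊6997/225⌋ = 31 − 31 = 0
n=53: ⌊(54·131+185)/225⌋ − ⌊(53·131+185)/225⌋ = ⌊7259/225⌋ − ⌊7128/225⌋ = 32 − 31 = 1
n=54: ⌊(55·131+185)/225⌋ − ⌊(54·131+185)/225⌋ = ⌊7390/225⌋ − ⌊7259/225⌋ = 32 − 32 = 0
n=55: ⌊(56·131+185)/225⌋ − ⌊(55·131+185)/225⌋ = ⌊7521/225⌋ − ⌊7390/225⌋ = 33 − 32 = 1
n=56: ⌊(57·131+185)/225⌋ − ⌊(56·131+185)/225⌋ = ⌊7652/225⌋ − ⌊7521/225⌋ = 34 − 33 = 1
n=57: ⌊(58·131+185)/225⌋ − ⌊(57·131+185)/225⌋ = ⌊7783/225⌋ − ⌊7652/225⌋ = 34 − 34 = 0
n=58: ⌊(59·131+185)/225⌋ − ⌊(58·131+185)/225⌋ = ⌊7914/225⌋ − ⌊7783/225⌋ = 35 − 34 = 1
n=59: ⌊(60·131+185)/225⌋ − ⌊(59·131+185)/225⌋ = ⌊8045/225⌋ − ⌊7914/225⌋ = 35 − 35 = 0
n=60: ⌊(61·131+185)/225⌋ − ⌊(60·131+185)/225⌋ = ⌊8176/225⌋ − ⌊8045/225⌋ = 36 − 35 = 1
n=61: ⌊(62·131+185)/225⌋ − ⌊(61·131+185)/225⌋ = ⌊8307/225⌋ − ⌊8176/225⌋ = 36 − 36 = 0
n=62: ⌊(63·131+185)/225⌋ − ⌊(62·131+185)/225⌋ = ⌊8438/225⌋ − ⌊8307/225⌋ = 37 − 36 = 1
n=63: ⌊(64·131+185)/225⌋ − ⌊(63·131+185)/225⌋ = ⌊8569/225⌋ − ⌊8438/225⌋ = 38 − 37 = 1
n=64: ⌊(65·131+185)/225⌋ − ⌊(64·131+185)/225⌋ = ⌊8700/225⌋ − ⌊8569/225⌋ = 38 − 38 = 0
n=65: ⌊(66·131+185)/225⌋ − ⌊(65·131+185)/225⌋ = ⌊8831/225⌋ − ⌊8700/225⌋ = 39 − 38 = 1
n=66: ⌊(67·131+185)/225⌋ − ⌊(66·131+185)/225⌋ = ⌊8962/225⌋ − ⌊8831/225⌋ = 39 − 39 = 0
n=67: ⌊(68·131+185)/225⌋ − ⌊(67·131+185)/225⌋ = ⌊9093/225⌋ − ⌊8962/225⌋ = 40 − 39 = 1
n=68: ⌊(69·131+185)/225⌋ − ⌊(68·131+185)/225⌋ = ⌊9224/225⌋ − ⌊9093/225⌋ = 40 − 40 = 0
n=69: ⌊(70·131+185)/225⌋ − ⌊(69·131+185)/225⌋ = ⌊9355/225⌋ − ⌊9224/225⌋ = 41 − 40 = 1
n=70: ⌊(71·131+185)/225⌋ − ⌊(70·131+185)/225⌋ = ⌊9486/225⌋ − ⌊9355/225⌋ = 42 − 41 = 1
n=71: ⌊(72·131+185)/225⌋ − ⌊(71·131+185)/225⌋ = ⌊9617/225⌋ − ⌊9486/225⌋ = 42 − 42 = 0
n=72: ⌊(73·131+185)/225⌋ − ⌊(72·131+185)/225⌋ = ⌊9748/225⌋ − ⌊9617/225⌋ = 43 − 42 = 1
n=73: ⌊(74·131+185)/225⌋ − ⌊(73·131+185)/225⌋ = ⌊9879/225⌋ − ⌊9748/225⌋ = 43 − 43 = 0
n=74: ⌊(75·131+185)/225⌋ − ⌊(74·131+185)/225⌋ = ⌊10010/225⌋ − ⌊9879/225⌋ = 44 − 43 = 1
n=75: ⌊(76·131+185)/225⌋ − ⌊(75·131+185)/225⌋ = ⌊10141/225⌋ − ⌊10010/225⌋ = 45 − 44 = 1
n=76: ⌊(77·131+185)/225⌋ − ⌊(76·131+185)/225⌋ = ⌊10272/225⌋ − ⌊10141/225⌋ = 45 − 45 = 0
n=77: ⌊(78·131+185)/225⌋ − ⌊(77·131+185)/225⌋ = ⌊10403/225⌋ − ⌊10272/225⌋ = 46 − 45 = 1
n=78: ⌊(79·131+185)/225⌋ − ⌊(78·131+185)/225⌋ = ⌊10534/225⌋ − ⌊10403/225⌋ = 46 − 46 = 0
n=79: ⌊(80·131+185)/225⌋ − ⌊(79·131+185)/225⌋ = ⌊10665/225⌋ − ⌊10534/225⌋ = 47 − 46 = 1
n=80: ⌊(81·131+185)/225⌋ − ⌊(80·131+185)/225⌋ = ⌊10796/225⌋ − ⌊10665/225⌋ = 47 − 47 = 0
n=81: ⌊(82·131+185)/225⌋ − ⌊(81·131+185)/225⌋ = ⌊10927/225⌋ − ⌊10796/225⌋ = 48 − 47 = 1
n=82: ⌊(83·131+185)/225⌋ − ⌊(82·131+185)/225⌋ = ⌊11058/225⌋ − ⌊10927/225⌋ = 49 − 48 = 1
n=83: ⌊(84·131+185)/225⌋ − ⌊(83·131+185)/225⌋ = ⌊11189/225⌋ − ⌊11058/225⌋ = 49 − 49 = 0
n=84: ⌊(85·131+185)/225⌋ − ⌊(84·131+185)/225⌋ = ⌊11320/225⌋ − ⌊11189/225⌋ = 50 − 49 = 1
n=85: ⌊(86·131+185)/225⌋ − ⌊(85·131+185)/225⌋ = ⌊11451/225⌋ − ⌊11320/225⌋ = 50 − 50 = 0
n=86: ⌊(87·131+185)/225⌋ − ⌊(86·131+185)/225⌋ = ⌊11582/225⌋ − ⌊11451/225⌋ = 51 − 50 = 1
n=87: ⌊(88·131+185)/225⌋ − ⌊(87·131+185)/225⌋ = ⌊11713/225⌋ − ⌊11582/225⌋ = 52 − 51 = 1
n=88: ⌊(89·131+185)/225⌋ − ⌊(88·131+185)/225⌋ = ⌊11844/225⌋ − ⌊11713/225⌋ = 52 − 52 = 0
n=89: ⌊(90·131+185)/225⌋ − ⌊(89·131+185)/225⌋ = ⌊11975/225⌋ − ⌊11844/225⌋ = 53 − 52 = 1
n=90: ⌊(91·131+185)/225⌋ − ⌊(90·131+185)/225⌋ = ⌊12106/225⌋ − ⌊11975/225⌋ = 53 − 53 = 0
n=91: ⌊(92·131+185)/225⌋ − ⌊(91·131+185)/225⌋ = ⌊12237/225⌋ − ⌊12106/225⌋ = 54 − 53 = 1
n=92: ⌊(93·131+185)/225⌋ − ⌊(92·131+185)/225⌋ = ⌊12368/225⌋ − ⌊12237/225⌋ = 54 − 54 = 0
n=93: ⌊(94·131+185)/225⌋ − ⌊(93·131+185)/225⌋ = ⌊12499/225⌋ − ⌊12368/225⌋ = 55 − 54 = 1
n=94: ⌊(95·131+185)/225⌋ − ⌊(94·131+185)/225⌋ = ⌊12630/225⌋ − ⌊12499/225⌋ = 56 − 55 = 1
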